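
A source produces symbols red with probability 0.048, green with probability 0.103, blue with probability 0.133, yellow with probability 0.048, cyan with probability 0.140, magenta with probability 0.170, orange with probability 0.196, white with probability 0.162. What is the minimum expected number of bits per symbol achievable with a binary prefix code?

2.9 bits/symbol

Repeatedly combine the two least-probable nodes; the expected code length is the sum of the merged weights.
merge 6/125 + 6/125 → 12/125
merge 12/125 + 103/1000 → 199/1000
merge 133/1000 + 7/50 → 273/1000
merge 81/500 + 17/100 → 83/250
merge 49/250 + 199/1000 → 79/200
merge 273/1000 + 83/250 → 121/200
merge 79/200 + 121/200 → 1
L = 12/125 + 199/1000 + 273/1000 + 83/250 + 79/200 + 121/200 + 1 = 29/10 = 2.9 bits/symbol.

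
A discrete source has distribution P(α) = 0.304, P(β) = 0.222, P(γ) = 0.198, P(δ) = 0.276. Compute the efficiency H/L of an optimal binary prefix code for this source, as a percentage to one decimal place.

99.0%

Entropy H = −Σ p log₂ p ≈ 1.9795 bits.
Huffman merges: 99/500+111/500→21/50; 69/250+38/125→29/50; 21/50+29/50→1. L = 2 ≈ 2.0000.
Efficiency = H/L = 1.9795/2.0000 = 99.0%.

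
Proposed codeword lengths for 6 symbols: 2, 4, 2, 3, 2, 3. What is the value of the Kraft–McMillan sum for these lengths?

With common denominator 2^4 = 16: Σ 2^(−ℓᵢ) = 4/16 + 1/16 + 4/16 + 2/16 + 4/16 + 2/16 = 17/16 = 1.0625.

1.0625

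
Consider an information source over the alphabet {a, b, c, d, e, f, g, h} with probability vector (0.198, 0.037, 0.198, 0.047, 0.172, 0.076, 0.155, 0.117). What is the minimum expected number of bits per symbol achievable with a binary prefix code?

2.848 bits/symbol

Repeatedly combine the two least-probable nodes; the expected code length is the sum of the merged weights.
merge 37/1000 + 47/1000 → 21/250
merge 19/250 + 21/250 → 4/25
merge 117/1000 + 31/200 → 34/125
merge 4/25 + 43/250 → 83/250
merge 99/500 + 99/500 → 99/250
merge 34/125 + 83/250 → 151/250
merge 99/250 + 151/250 → 1
L = 21/250 + 4/25 + 34/125 + 83/250 + 99/250 + 151/250 + 1 = 356/125 = 2.848 bits/symbol.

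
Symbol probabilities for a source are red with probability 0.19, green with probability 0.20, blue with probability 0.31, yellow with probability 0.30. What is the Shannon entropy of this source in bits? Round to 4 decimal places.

H = −Σ pᵢ log₂ pᵢ.
−0.19·log₂(0.19) = 0.4552
−0.20·log₂(0.20) = 0.4644
−0.31·log₂(0.31) = 0.5238
−0.30·log₂(0.30) = 0.5211
Sum ≈ 1.9645 → 1.9645 bits.

1.9645 bits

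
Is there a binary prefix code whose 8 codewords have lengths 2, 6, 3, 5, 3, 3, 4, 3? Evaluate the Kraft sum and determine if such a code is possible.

0.859375; yes

With common denominator 2^6 = 64: Σ 2^(−ℓᵢ) = 16/64 + 1/64 + 8/64 + 2/64 + 8/64 + 8/64 + 4/64 + 8/64 = 55/64 = 0.859375.
Kraft's inequality requires Σ ≤ 1; here Σ = 0.859375 ≤ 1, so such a prefix code exists.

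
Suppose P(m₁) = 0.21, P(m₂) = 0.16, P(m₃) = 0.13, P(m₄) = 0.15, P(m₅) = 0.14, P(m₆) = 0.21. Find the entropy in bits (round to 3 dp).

H = −Σ pᵢ log₂ pᵢ.
−0.21·log₂(0.21) = 0.4728
−0.16·log₂(0.16) = 0.4230
−0.13·log₂(0.13) = 0.3826
−0.15·log₂(0.15) = 0.4105
−0.14·log₂(0.14) = 0.3971
−0.21·log₂(0.21) = 0.4728
Sum ≈ 2.5590 → 2.559 bits.

2.559 bits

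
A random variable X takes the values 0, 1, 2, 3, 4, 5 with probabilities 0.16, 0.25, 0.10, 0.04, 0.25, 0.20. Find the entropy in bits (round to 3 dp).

2.405 bits

H = −Σ pᵢ log₂ pᵢ.
−0.16·log₂(0.16) = 0.4230
−0.25·log₂(0.25) = 0.5000
−0.10·log₂(0.10) = 0.3322
−0.04·log₂(0.04) = 0.1858
−0.25·log₂(0.25) = 0.5000
−0.20·log₂(0.20) = 0.4644
Sum ≈ 2.4053 → 2.405 bits.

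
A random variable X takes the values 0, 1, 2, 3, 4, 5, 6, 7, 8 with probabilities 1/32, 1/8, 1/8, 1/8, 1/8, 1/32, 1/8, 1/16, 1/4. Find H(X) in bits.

2.9375 bits

Each probability is a power of 1/2, so log₂(1/p) is an integer.
H = Σ p·log₂(1/p) = 1/32·5 + 1/8·3 + 1/8·3 + 1/8·3 + 1/8·3 + 1/32·5 + 1/8·3 + 1/16·4 + 1/4·2 = 2.9375 bits.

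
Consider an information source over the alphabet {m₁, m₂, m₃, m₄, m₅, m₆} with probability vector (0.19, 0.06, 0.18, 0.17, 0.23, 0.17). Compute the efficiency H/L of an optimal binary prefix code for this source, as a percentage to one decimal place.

96.9%

Entropy H = −Σ p log₂ p ≈ 2.5009 bits.
Huffman merges: 3/50+17/100→23/100; 17/100+9/50→7/20; 19/100+23/100→21/50; 23/100+7/20→29/50; 21/50+29/50→1. L = 129/50 ≈ 2.5800.
Efficiency = H/L = 2.5009/2.5800 = 96.9%.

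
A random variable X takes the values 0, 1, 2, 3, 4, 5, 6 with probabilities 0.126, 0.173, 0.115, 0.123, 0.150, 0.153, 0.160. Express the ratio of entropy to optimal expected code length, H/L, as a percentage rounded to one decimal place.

Entropy H = −Σ p log₂ p ≈ 2.7931 bits.
Huffman merges: 23/200+123/1000→119/500; 63/500+3/20→69/250; 153/1000+4/25→313/1000; 173/1000+119/500→411/1000; 69/250+313/1000→589/1000; 411/1000+589/1000→1. L = 2827/1000 ≈ 2.8270.
Efficiency = H/L = 2.7931/2.8270 = 98.8%.

98.8%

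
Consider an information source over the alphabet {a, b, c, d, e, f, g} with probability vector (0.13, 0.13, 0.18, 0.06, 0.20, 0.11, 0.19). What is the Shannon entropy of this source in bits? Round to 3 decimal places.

2.724 bits

H = −Σ pᵢ log₂ pᵢ.
−0.13·log₂(0.13) = 0.3826
−0.13·log₂(0.13) = 0.3826
−0.18·log₂(0.18) = 0.4453
−0.06·log₂(0.06) = 0.2435
−0.20·log₂(0.20) = 0.4644
−0.11·log₂(0.11) = 0.3503
−0.19·log₂(0.19) = 0.4552
Sum ≈ 2.7240 → 2.724 bits.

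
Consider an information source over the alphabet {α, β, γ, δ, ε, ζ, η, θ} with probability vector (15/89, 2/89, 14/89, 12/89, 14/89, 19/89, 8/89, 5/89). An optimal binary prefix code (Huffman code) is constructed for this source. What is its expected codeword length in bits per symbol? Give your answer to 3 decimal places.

Repeatedly combine the two least-probable nodes; the expected code length is the sum of the merged weights.
merge 2/89 + 5/89 → 7/89
merge 7/89 + 8/89 → 15/89
merge 12/89 + 14/89 → 26/89
merge 14/89 + 15/89 → 29/89
merge 15/89 + 19/89 → 34/89
merge 26/89 + 29/89 → 55/89
merge 34/89 + 55/89 → 1
L = 7/89 + 15/89 + 26/89 + 29/89 + 34/89 + 55/89 + 1 = 255/89 ≈ 2.865 bits/symbol.

2.865 bits/symbol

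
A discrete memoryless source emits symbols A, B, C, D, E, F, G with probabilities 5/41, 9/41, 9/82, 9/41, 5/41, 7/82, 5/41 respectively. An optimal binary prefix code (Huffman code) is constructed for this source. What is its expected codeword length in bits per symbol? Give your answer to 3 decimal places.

Repeatedly combine the two least-probable nodes; the expected code length is the sum of the merged weights.
merge 7/82 + 9/82 → 8/41
merge 5/41 + 5/41 → 10/41
merge 5/41 + 8/41 → 13/41
merge 9/41 + 9/41 → 18/41
merge 10/41 + 13/41 → 23/41
merge 18/41 + 23/41 → 1
L = 8/41 + 10/41 + 13/41 + 18/41 + 23/41 + 1 = 113/41 ≈ 2.756 bits/symbol.

2.756 bits/symbol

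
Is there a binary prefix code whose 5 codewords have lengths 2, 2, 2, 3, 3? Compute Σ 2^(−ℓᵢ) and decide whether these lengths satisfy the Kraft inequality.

1; yes

With common denominator 2^3 = 8: Σ 2^(−ℓᵢ) = 2/8 + 2/8 + 2/8 + 1/8 + 1/8 = 8/8 = 1.
Kraft's inequality requires Σ ≤ 1; here Σ = 1 ≤ 1, so such a prefix code exists.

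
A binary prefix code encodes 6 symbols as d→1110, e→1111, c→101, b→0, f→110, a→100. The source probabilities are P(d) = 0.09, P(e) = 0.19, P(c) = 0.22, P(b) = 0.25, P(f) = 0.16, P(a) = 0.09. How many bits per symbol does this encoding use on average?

L̄ = Σ pᵢ·ℓᵢ = 0.09·4 + 0.19·4 + 0.22·3 + 0.25·1 + 0.16·3 + 0.09·3 = 2.78 bits/symbol.

2.78 bits/symbol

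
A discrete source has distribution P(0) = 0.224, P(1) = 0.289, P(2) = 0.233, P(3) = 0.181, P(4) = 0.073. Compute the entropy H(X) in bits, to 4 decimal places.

2.2127 bits

H = −Σ pᵢ log₂ pᵢ.
−0.224·log₂(0.224) = 0.4835
−0.289·log₂(0.289) = 0.5176
−0.233·log₂(0.233) = 0.4897
−0.181·log₂(0.181) = 0.4463
−0.073·log₂(0.073) = 0.2756
Sum ≈ 2.2127 → 2.2127 bits.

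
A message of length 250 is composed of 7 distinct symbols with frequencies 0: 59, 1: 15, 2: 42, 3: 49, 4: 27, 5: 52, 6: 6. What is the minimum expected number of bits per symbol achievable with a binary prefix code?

Probabilities are the counts divided by 250.
Repeatedly combine the two least-probable nodes; the expected code length is the sum of the merged weights.
merge 3/125 + 3/50 → 21/250
merge 21/250 + 27/250 → 24/125
merge 21/125 + 24/125 → 9/25
merge 49/250 + 26/125 → 101/250
merge 59/250 + 9/25 → 149/250
merge 101/250 + 149/250 → 1
L = 21/250 + 24/125 + 9/25 + 101/250 + 149/250 + 1 = 659/250 = 2.636 bits/symbol.

2.636 bits/symbol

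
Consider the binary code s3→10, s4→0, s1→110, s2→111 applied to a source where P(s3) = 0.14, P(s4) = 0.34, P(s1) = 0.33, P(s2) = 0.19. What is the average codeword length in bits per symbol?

L̄ = Σ pᵢ·ℓᵢ = 0.14·2 + 0.34·1 + 0.33·3 + 0.19·3 = 2.18 bits/symbol.

2.18 bits/symbol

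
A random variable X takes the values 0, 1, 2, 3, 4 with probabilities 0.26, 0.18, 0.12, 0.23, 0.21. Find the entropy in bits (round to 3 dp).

2.278 bits

H = −Σ pᵢ log₂ pᵢ.
−0.26·log₂(0.26) = 0.5053
−0.18·log₂(0.18) = 0.4453
−0.12·log₂(0.12) = 0.3671
−0.23·log₂(0.23) = 0.4877
−0.21·log₂(0.21) = 0.4728
Sum ≈ 2.2782 → 2.278 bits.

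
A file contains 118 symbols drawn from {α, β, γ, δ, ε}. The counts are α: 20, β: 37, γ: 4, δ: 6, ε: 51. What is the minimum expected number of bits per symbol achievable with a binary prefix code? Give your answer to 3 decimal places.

1.907 bits/symbol

Probabilities are the counts divided by 118.
Repeatedly combine the two least-probable nodes; the expected code length is the sum of the merged weights.
merge 2/59 + 3/59 → 5/59
merge 5/59 + 10/59 → 15/59
merge 15/59 + 37/118 → 67/118
merge 51/118 + 67/118 → 1
L = 5/59 + 15/59 + 67/118 + 1 = 225/118 ≈ 1.907 bits/symbol.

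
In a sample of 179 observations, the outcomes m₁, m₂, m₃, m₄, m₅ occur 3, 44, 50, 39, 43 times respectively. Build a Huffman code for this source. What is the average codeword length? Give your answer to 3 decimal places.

Probabilities are the counts divided by 179.
Repeatedly combine the two least-probable nodes; the expected code length is the sum of the merged weights.
merge 3/179 + 39/179 → 42/179
merge 42/179 + 43/179 → 85/179
merge 44/179 + 50/179 → 94/179
merge 85/179 + 94/179 → 1
L = 42/179 + 85/179 + 94/179 + 1 = 400/179 ≈ 2.235 bits/symbol.

2.235 bits/symbol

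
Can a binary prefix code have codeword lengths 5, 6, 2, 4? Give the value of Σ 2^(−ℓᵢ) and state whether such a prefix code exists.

With common denominator 2^6 = 64: Σ 2^(−ℓᵢ) = 2/64 + 1/64 + 16/64 + 4/64 = 23/64 = 0.359375.
Kraft's inequality requires Σ ≤ 1; here Σ = 0.359375 ≤ 1, so such a prefix code exists.

0.359375; yes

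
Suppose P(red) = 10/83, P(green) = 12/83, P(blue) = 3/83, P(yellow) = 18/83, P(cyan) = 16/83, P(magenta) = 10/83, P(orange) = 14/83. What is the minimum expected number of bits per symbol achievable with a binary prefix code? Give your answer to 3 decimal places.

2.747 bits/symbol

Repeatedly combine the two least-probable nodes; the expected code length is the sum of the merged weights.
merge 3/83 + 10/83 → 13/83
merge 10/83 + 12/83 → 22/83
merge 13/83 + 14/83 → 27/83
merge 16/83 + 18/83 → 34/83
merge 22/83 + 27/83 → 49/83
merge 34/83 + 49/83 → 1
L = 13/83 + 22/83 + 27/83 + 34/83 + 49/83 + 1 = 228/83 ≈ 2.747 bits/symbol.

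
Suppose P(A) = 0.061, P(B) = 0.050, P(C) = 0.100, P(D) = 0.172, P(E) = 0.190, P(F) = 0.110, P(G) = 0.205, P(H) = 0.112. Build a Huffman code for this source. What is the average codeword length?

2.906 bits/symbol

Repeatedly combine the two least-probable nodes; the expected code length is the sum of the merged weights.
merge 1/20 + 61/1000 → 111/1000
merge 1/10 + 11/100 → 21/100
merge 111/1000 + 14/125 → 223/1000
merge 43/250 + 19/100 → 181/500
merge 41/200 + 21/100 → 83/200
merge 223/1000 + 181/500 → 117/200
merge 83/200 + 117/200 → 1
L = 111/1000 + 21/100 + 223/1000 + 181/500 + 83/200 + 117/200 + 1 = 1453/500 = 2.906 bits/symbol.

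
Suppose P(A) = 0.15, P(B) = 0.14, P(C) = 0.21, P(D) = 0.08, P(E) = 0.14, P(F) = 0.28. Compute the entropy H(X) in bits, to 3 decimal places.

H = −Σ pᵢ log₂ pᵢ.
−0.15·log₂(0.15) = 0.4105
−0.14·log₂(0.14) = 0.3971
−0.21·log₂(0.21) = 0.4728
−0.08·log₂(0.08) = 0.2915
−0.14·log₂(0.14) = 0.3971
−0.28·log₂(0.28) = 0.5142
Sum ≈ 2.4833 → 2.483 bits.

2.483 bits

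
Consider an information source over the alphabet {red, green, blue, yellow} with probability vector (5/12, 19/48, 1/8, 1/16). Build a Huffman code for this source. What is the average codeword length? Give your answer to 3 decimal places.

Repeatedly combine the two least-probable nodes; the expected code length is the sum of the merged weights.
merge 1/16 + 1/8 → 3/16
merge 3/16 + 19/48 → 7/12
merge 5/12 + 7/12 → 1
L = 3/16 + 7/12 + 1 = 85/48 ≈ 1.771 bits/symbol.

1.771 bits/symbol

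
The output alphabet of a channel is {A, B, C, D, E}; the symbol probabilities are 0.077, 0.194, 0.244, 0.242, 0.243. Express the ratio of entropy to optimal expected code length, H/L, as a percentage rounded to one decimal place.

Entropy H = −Σ p log₂ p ≈ 2.2317 bits.
Huffman merges: 77/1000+97/500→271/1000; 121/500+243/1000→97/200; 61/250+271/1000→103/200; 97/200+103/200→1. L = 2271/1000 ≈ 2.2710.
Efficiency = H/L = 2.2317/2.2710 = 98.3%.

98.3%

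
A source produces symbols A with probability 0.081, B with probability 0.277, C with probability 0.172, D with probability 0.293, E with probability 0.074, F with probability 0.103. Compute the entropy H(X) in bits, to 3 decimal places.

H = −Σ pᵢ log₂ pᵢ.
−0.081·log₂(0.081) = 0.2937
−0.277·log₂(0.277) = 0.5130
−0.172·log₂(0.172) = 0.4368
−0.293·log₂(0.293) = 0.5189
−0.074·log₂(0.074) = 0.2780
−0.103·log₂(0.103) = 0.3378
Sum ≈ 2.3782 → 2.378 bits.

2.378 bits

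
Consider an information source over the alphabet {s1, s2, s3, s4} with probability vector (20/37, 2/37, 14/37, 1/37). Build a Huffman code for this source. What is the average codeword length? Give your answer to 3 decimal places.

1.541 bits/symbol

Repeatedly combine the two least-probable nodes; the expected code length is the sum of the merged weights.
merge 1/37 + 2/37 → 3/37
merge 3/37 + 14/37 → 17/37
merge 17/37 + 20/37 → 1
L = 3/37 + 17/37 + 1 = 57/37 ≈ 1.541 bits/symbol.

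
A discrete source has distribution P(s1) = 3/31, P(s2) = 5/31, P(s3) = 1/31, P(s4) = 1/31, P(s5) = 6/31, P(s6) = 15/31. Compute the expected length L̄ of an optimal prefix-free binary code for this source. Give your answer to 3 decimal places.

Repeatedly combine the two least-probable nodes; the expected code length is the sum of the merged weights.
merge 1/31 + 1/31 → 2/31
merge 2/31 + 3/31 → 5/31
merge 5/31 + 5/31 → 10/31
merge 6/31 + 10/31 → 16/31
merge 15/31 + 16/31 → 1
L = 2/31 + 5/31 + 10/31 + 16/31 + 1 = 64/31 ≈ 2.065 bits/symbol.

2.065 bits/symbol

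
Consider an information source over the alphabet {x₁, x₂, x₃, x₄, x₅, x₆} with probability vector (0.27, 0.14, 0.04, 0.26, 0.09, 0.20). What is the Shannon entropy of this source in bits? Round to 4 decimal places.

2.3752 bits

H = −Σ pᵢ log₂ pᵢ.
−0.27·log₂(0.27) = 0.5100
−0.14·log₂(0.14) = 0.3971
−0.04·log₂(0.04) = 0.1858
−0.26·log₂(0.26) = 0.5053
−0.09·log₂(0.09) = 0.3127
−0.20·log₂(0.20) = 0.4644
Sum ≈ 2.3752 → 2.3752 bits.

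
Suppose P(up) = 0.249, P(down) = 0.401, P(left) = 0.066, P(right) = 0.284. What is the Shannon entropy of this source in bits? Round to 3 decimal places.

1.803 bits

H = −Σ pᵢ log₂ pᵢ.
−0.249·log₂(0.249) = 0.4994
−0.401·log₂(0.401) = 0.5286
−0.066·log₂(0.066) = 0.2588
−0.284·log₂(0.284) = 0.5158
Sum ≈ 1.8027 → 1.803 bits.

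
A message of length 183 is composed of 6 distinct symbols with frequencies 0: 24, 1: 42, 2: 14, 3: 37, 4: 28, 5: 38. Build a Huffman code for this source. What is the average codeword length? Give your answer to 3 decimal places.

2.563 bits/symbol

Probabilities are the counts divided by 183.
Repeatedly combine the two least-probable nodes; the expected code length is the sum of the merged weights.
merge 14/183 + 8/61 → 38/183
merge 28/183 + 37/183 → 65/183
merge 38/183 + 38/183 → 76/183
merge 14/61 + 65/183 → 107/183
merge 76/183 + 107/183 → 1
L = 38/183 + 65/183 + 76/183 + 107/183 + 1 = 469/183 ≈ 2.563 bits/symbol.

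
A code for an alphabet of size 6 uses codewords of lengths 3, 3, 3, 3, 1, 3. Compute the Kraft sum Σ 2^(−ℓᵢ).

With common denominator 2^3 = 8: Σ 2^(−ℓᵢ) = 1/8 + 1/8 + 1/8 + 1/8 + 4/8 + 1/8 = 9/8 = 1.125.

1.125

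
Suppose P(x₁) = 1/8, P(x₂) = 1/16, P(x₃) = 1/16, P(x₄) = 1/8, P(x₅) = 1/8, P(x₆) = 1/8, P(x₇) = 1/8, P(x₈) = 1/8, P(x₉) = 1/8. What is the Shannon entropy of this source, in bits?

3.125 bits

Each probability is a power of 1/2, so log₂(1/p) is an integer.
H = Σ p·log₂(1/p) = 1/8·3 + 1/16·4 + 1/16·4 + 1/8·3 + 1/8·3 + 1/8·3 + 1/8·3 + 1/8·3 + 1/8·3 = 3.125 bits.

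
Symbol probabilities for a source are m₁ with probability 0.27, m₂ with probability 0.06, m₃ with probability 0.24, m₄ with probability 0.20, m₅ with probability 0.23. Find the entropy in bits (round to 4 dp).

2.1997 bits

H = −Σ pᵢ log₂ pᵢ.
−0.27·log₂(0.27) = 0.5100
−0.06·log₂(0.06) = 0.2435
−0.24·log₂(0.24) = 0.4941
−0.20·log₂(0.20) = 0.4644
−0.23·log₂(0.23) = 0.4877
Sum ≈ 2.1997 → 2.1997 bits.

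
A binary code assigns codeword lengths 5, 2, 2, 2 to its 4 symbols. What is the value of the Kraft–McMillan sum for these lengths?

With common denominator 2^5 = 32: Σ 2^(−ℓᵢ) = 1/32 + 8/32 + 8/32 + 8/32 = 25/32 = 0.78125.

0.78125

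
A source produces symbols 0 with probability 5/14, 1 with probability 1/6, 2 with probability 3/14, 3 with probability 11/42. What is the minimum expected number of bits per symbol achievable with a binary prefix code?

2 bits/symbol

Repeatedly combine the two least-probable nodes; the expected code length is the sum of the merged weights.
merge 1/6 + 3/14 → 8/21
merge 11/42 + 5/14 → 13/21
merge 8/21 + 13/21 → 1
L = 8/21 + 13/21 + 1 = 2 bits/symbol.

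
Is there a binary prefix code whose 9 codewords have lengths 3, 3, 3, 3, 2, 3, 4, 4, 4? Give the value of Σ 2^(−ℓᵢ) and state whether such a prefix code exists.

With common denominator 2^4 = 16: Σ 2^(−ℓᵢ) = 2/16 + 2/16 + 2/16 + 2/16 + 4/16 + 2/16 + 1/16 + 1/16 + 1/16 = 17/16 = 1.0625.
Kraft's inequality requires Σ ≤ 1; here Σ = 1.0625 > 1, so no such prefix code exists.

1.0625; no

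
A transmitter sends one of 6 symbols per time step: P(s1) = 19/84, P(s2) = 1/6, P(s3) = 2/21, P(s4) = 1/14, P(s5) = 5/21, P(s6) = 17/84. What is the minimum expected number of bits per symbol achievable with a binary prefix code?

2.5 bits/symbol

Repeatedly combine the two least-probable nodes; the expected code length is the sum of the merged weights.
merge 1/14 + 2/21 → 1/6
merge 1/6 + 1/6 → 1/3
merge 17/84 + 19/84 → 3/7
merge 5/21 + 1/3 → 4/7
merge 3/7 + 4/7 → 1
L = 1/6 + 1/3 + 3/7 + 4/7 + 1 = 5/2 = 2.5 bits/symbol.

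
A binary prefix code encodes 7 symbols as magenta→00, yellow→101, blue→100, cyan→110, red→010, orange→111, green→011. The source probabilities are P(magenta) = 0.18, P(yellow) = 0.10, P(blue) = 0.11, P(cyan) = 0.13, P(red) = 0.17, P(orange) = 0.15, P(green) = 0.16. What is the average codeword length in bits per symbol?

2.82 bits/symbol

L̄ = Σ pᵢ·ℓᵢ = 0.18·2 + 0.10·3 + 0.11·3 + 0.13·3 + 0.17·3 + 0.15·3 + 0.16·3 = 2.82 bits/symbol.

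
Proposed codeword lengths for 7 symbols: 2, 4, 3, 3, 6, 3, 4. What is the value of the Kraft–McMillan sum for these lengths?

0.765625

With common denominator 2^6 = 64: Σ 2^(−ℓᵢ) = 16/64 + 4/64 + 8/64 + 8/64 + 1/64 + 8/64 + 4/64 = 49/64 = 0.765625.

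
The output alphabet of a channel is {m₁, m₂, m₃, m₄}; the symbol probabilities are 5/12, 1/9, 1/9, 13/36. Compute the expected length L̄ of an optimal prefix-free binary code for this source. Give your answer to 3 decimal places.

1.806 bits/symbol

Repeatedly combine the two least-probable nodes; the expected code length is the sum of the merged weights.
merge 1/9 + 1/9 → 2/9
merge 2/9 + 13/36 → 7/12
merge 5/12 + 7/12 → 1
L = 2/9 + 7/12 + 1 = 65/36 ≈ 1.806 bits/symbol.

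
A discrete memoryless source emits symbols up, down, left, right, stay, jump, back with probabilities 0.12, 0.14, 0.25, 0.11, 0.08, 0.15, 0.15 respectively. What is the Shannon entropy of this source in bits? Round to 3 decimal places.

2.727 bits

H = −Σ pᵢ log₂ pᵢ.
−0.12·log₂(0.12) = 0.3671
−0.14·log₂(0.14) = 0.3971
−0.25·log₂(0.25) = 0.5000
−0.11·log₂(0.11) = 0.3503
−0.08·log₂(0.08) = 0.2915
−0.15·log₂(0.15) = 0.4105
−0.15·log₂(0.15) = 0.4105
Sum ≈ 2.7271 → 2.727 bits.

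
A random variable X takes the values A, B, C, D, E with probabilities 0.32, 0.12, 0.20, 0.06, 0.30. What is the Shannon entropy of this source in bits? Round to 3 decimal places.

H = −Σ pᵢ log₂ pᵢ.
−0.32·log₂(0.32) = 0.5260
−0.12·log₂(0.12) = 0.3671
−0.20·log₂(0.20) = 0.4644
−0.06·log₂(0.06) = 0.2435
−0.30·log₂(0.30) = 0.5211
Sum ≈ 2.1221 → 2.122 bits.

2.122 bits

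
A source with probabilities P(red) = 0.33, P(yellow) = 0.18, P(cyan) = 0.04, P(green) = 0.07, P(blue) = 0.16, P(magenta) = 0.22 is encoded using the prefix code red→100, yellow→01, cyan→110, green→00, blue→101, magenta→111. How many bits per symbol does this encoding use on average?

2.75 bits/symbol

L̄ = Σ pᵢ·ℓᵢ = 0.33·3 + 0.18·2 + 0.04·3 + 0.07·2 + 0.16·3 + 0.22·3 = 2.75 bits/symbol.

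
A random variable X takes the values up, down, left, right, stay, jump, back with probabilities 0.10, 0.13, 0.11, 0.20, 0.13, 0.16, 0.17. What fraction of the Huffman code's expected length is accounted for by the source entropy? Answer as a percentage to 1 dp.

98.9%

Entropy H = −Σ p log₂ p ≈ 2.7698 bits.
Huffman merges: 1/10+11/100→21/100; 13/100+13/100→13/50; 4/25+17/100→33/100; 1/5+21/100→41/100; 13/50+33/100→59/100; 41/100+59/100→1. L = 14/5 ≈ 2.8000.
Efficiency = H/L = 2.7698/2.8000 = 98.9%.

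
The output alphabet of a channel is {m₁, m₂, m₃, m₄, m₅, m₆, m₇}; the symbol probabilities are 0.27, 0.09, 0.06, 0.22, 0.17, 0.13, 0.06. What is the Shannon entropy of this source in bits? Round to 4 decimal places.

H = −Σ pᵢ log₂ pᵢ.
−0.27·log₂(0.27) = 0.5100
−0.09·log₂(0.09) = 0.3127
−0.06·log₂(0.06) = 0.2435
−0.22·log₂(0.22) = 0.4806
−0.17·log₂(0.17) = 0.4346
−0.13·log₂(0.13) = 0.3826
−0.06·log₂(0.06) = 0.2435
Sum ≈ 2.6075 → 2.6075 bits.

2.6075 bits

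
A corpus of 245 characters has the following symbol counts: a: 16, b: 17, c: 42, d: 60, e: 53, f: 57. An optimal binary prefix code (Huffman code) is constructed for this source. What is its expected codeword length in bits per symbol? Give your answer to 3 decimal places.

2.441 bits/symbol

Probabilities are the counts divided by 245.
Repeatedly combine the two least-probable nodes; the expected code length is the sum of the merged weights.
merge 16/245 + 17/245 → 33/245
merge 33/245 + 6/35 → 15/49
merge 53/245 + 57/245 → 22/49
merge 12/49 + 15/49 → 27/49
merge 22/49 + 27/49 → 1
L = 33/245 + 15/49 + 22/49 + 27/49 + 1 = 598/245 ≈ 2.441 bits/symbol.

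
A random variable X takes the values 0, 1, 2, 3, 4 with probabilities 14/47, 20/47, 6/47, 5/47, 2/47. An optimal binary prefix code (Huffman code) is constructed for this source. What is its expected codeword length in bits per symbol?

2 bits/symbol

Repeatedly combine the two least-probable nodes; the expected code length is the sum of the merged weights.
merge 2/47 + 5/47 → 7/47
merge 6/47 + 7/47 → 13/47
merge 13/47 + 14/47 → 27/47
merge 20/47 + 27/47 → 1
L = 7/47 + 13/47 + 27/47 + 1 = 2 bits/symbol.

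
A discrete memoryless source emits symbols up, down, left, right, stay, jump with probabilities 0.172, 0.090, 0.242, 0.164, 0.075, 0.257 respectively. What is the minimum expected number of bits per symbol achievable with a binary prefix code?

Repeatedly combine the two least-probable nodes; the expected code length is the sum of the merged weights.
merge 3/40 + 9/100 → 33/200
merge 41/250 + 33/200 → 329/1000
merge 43/250 + 121/500 → 207/500
merge 257/1000 + 329/1000 → 293/500
merge 207/500 + 293/500 → 1
L = 33/200 + 329/1000 + 207/500 + 293/500 + 1 = 1247/500 = 2.494 bits/symbol.

2.494 bits/symbol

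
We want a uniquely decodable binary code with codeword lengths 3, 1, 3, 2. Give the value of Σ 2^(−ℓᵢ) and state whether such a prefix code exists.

With common denominator 2^3 = 8: Σ 2^(−ℓᵢ) = 1/8 + 4/8 + 1/8 + 2/8 = 8/8 = 1.
Kraft's inequality requires Σ ≤ 1; here Σ = 1 ≤ 1, so such a prefix code exists.

1; yes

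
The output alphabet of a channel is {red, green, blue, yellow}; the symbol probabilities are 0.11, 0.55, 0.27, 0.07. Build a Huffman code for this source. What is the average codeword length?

1.63 bits/symbol

Repeatedly combine the two least-probable nodes; the expected code length is the sum of the merged weights.
merge 7/100 + 11/100 → 9/50
merge 9/50 + 27/100 → 9/20
merge 9/20 + 11/20 → 1
L = 9/50 + 9/20 + 1 = 163/100 = 1.63 bits/symbol.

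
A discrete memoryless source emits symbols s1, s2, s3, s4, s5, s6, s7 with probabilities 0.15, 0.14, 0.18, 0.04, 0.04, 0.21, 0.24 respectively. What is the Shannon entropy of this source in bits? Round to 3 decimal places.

H = −Σ pᵢ log₂ pᵢ.
−0.15·log₂(0.15) = 0.4105
−0.14·log₂(0.14) = 0.3971
−0.18·log₂(0.18) = 0.4453
−0.04·log₂(0.04) = 0.1858
−0.04·log₂(0.04) = 0.1858
−0.21·log₂(0.21) = 0.4728
−0.24·log₂(0.24) = 0.4941
Sum ≈ 2.5914 → 2.591 bits.

2.591 bits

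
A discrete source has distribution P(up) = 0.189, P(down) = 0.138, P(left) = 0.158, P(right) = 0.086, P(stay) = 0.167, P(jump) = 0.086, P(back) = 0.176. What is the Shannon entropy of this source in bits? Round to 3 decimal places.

2.750 bits

H = −Σ pᵢ log₂ pᵢ.
−0.189·log₂(0.189) = 0.4543
−0.138·log₂(0.138) = 0.3943
−0.158·log₂(0.158) = 0.4206
−0.086·log₂(0.086) = 0.3044
−0.167·log₂(0.167) = 0.4312
−0.086·log₂(0.086) = 0.3044
−0.176·log₂(0.176) = 0.4411
Sum ≈ 2.7503 → 2.750 bits.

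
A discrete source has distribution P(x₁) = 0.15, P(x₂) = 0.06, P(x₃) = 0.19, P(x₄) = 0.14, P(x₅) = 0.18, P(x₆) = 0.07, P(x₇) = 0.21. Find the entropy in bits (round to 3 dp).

H = −Σ pᵢ log₂ pᵢ.
−0.15·log₂(0.15) = 0.4105
−0.06·log₂(0.06) = 0.2435
−0.19·log₂(0.19) = 0.4552
−0.14·log₂(0.14) = 0.3971
−0.18·log₂(0.18) = 0.4453
−0.07·log₂(0.07) = 0.2686
−0.21·log₂(0.21) = 0.4728
Sum ≈ 2.6931 → 2.693 bits.

2.693 bits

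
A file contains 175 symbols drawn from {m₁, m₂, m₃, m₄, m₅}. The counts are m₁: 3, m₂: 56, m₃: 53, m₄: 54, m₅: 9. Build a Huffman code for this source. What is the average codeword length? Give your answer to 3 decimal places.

2.069 bits/symbol

Probabilities are the counts divided by 175.
Repeatedly combine the two least-probable nodes; the expected code length is the sum of the merged weights.
merge 3/175 + 9/175 → 12/175
merge 12/175 + 53/175 → 13/35
merge 54/175 + 8/25 → 22/35
merge 13/35 + 22/35 → 1
L = 12/175 + 13/35 + 22/35 + 1 = 362/175 ≈ 2.069 bits/symbol.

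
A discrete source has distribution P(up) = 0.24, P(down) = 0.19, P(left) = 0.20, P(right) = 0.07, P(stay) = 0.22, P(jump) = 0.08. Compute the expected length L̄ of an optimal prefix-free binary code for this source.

Repeatedly combine the two least-probable nodes; the expected code length is the sum of the merged weights.
merge 7/100 + 2/25 → 3/20
merge 3/20 + 19/100 → 17/50
merge 1/5 + 11/50 → 21/50
merge 6/25 + 17/50 → 29/50
merge 21/50 + 29/50 → 1
L = 3/20 + 17/50 + 21/50 + 29/50 + 1 = 249/100 = 2.49 bits/symbol.

2.49 bits/symbol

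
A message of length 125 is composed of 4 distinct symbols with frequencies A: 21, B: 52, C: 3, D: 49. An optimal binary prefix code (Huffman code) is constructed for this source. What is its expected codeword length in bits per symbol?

1.776 bits/symbol

Probabilities are the counts divided by 125.
Repeatedly combine the two least-probable nodes; the expected code length is the sum of the merged weights.
merge 3/125 + 21/125 → 24/125
merge 24/125 + 49/125 → 73/125
merge 52/125 + 73/125 → 1
L = 24/125 + 73/125 + 1 = 222/125 = 1.776 bits/symbol.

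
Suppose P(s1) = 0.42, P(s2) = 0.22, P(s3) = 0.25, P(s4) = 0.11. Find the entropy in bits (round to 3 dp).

1.857 bits

H = −Σ pᵢ log₂ pᵢ.
−0.42·log₂(0.42) = 0.5256
−0.22·log₂(0.22) = 0.4806
−0.25·log₂(0.25) = 0.5000
−0.11·log₂(0.11) = 0.3503
Sum ≈ 1.8565 → 1.857 bits.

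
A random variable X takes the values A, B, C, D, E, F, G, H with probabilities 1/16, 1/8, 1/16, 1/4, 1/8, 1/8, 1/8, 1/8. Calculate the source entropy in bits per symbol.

Each probability is a power of 1/2, so log₂(1/p) is an integer.
H = Σ p·log₂(1/p) = 1/16·4 + 1/8·3 + 1/16·4 + 1/4·2 + 1/8·3 + 1/8·3 + 1/8·3 + 1/8·3 = 2.875 bits.

2.875 bits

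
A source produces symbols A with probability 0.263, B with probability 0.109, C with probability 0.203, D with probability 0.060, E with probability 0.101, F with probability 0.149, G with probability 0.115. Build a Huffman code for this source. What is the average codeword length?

2.695 bits/symbol

Repeatedly combine the two least-probable nodes; the expected code length is the sum of the merged weights.
merge 3/50 + 101/1000 → 161/1000
merge 109/1000 + 23/200 → 28/125
merge 149/1000 + 161/1000 → 31/100
merge 203/1000 + 28/125 → 427/1000
merge 263/1000 + 31/100 → 573/1000
merge 427/1000 + 573/1000 → 1
L = 161/1000 + 28/125 + 31/100 + 427/1000 + 573/1000 + 1 = 539/200 = 2.695 bits/symbol.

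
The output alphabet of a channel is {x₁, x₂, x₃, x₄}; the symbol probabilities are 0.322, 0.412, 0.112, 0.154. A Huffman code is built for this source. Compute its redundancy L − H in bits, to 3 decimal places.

Entropy H = −Σ p log₂ p ≈ 1.8229 bits.
Huffman merges: 14/125+77/500→133/500; 133/500+161/500→147/250; 103/250+147/250→1. L = 927/500 ≈ 1.8540.
L − H = 1.8540 − 1.8229 = 0.031 bits.

0.031 bits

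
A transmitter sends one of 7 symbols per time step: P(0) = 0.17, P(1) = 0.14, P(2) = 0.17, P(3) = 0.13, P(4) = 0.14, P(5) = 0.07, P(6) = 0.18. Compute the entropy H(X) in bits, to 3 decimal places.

H = −Σ pᵢ log₂ pᵢ.
−0.17·log₂(0.17) = 0.4346
−0.14·log₂(0.14) = 0.3971
−0.17·log₂(0.17) = 0.4346
−0.13·log₂(0.13) = 0.3826
−0.14·log₂(0.14) = 0.3971
−0.07·log₂(0.07) = 0.2686
−0.18·log₂(0.18) = 0.4453
Sum ≈ 2.7599 → 2.760 bits.

2.760 bits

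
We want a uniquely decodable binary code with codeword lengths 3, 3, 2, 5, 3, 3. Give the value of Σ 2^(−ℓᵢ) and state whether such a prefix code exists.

With common denominator 2^5 = 32: Σ 2^(−ℓᵢ) = 4/32 + 4/32 + 8/32 + 1/32 + 4/32 + 4/32 = 25/32 = 0.78125.
Kraft's inequality requires Σ ≤ 1; here Σ = 0.78125 ≤ 1, so such a prefix code exists.

0.78125; yes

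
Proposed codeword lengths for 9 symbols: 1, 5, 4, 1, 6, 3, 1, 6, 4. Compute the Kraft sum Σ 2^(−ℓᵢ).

1.8125

With common denominator 2^6 = 64: Σ 2^(−ℓᵢ) = 32/64 + 2/64 + 4/64 + 32/64 + 1/64 + 8/64 + 32/64 + 1/64 + 4/64 = 116/64 = 1.8125.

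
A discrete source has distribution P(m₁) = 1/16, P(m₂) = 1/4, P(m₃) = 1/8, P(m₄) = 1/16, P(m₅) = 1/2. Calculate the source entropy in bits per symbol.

1.875 bits

Each probability is a power of 1/2, so log₂(1/p) is an integer.
H = Σ p·log₂(1/p) = 1/16·4 + 1/4·2 + 1/8·3 + 1/16·4 + 1/2·1 = 1.875 bits.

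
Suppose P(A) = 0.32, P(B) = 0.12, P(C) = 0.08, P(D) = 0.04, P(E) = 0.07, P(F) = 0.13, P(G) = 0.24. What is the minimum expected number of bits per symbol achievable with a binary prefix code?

Repeatedly combine the two least-probable nodes; the expected code length is the sum of the merged weights.
merge 1/25 + 7/100 → 11/100
merge 2/25 + 11/100 → 19/100
merge 3/25 + 13/100 → 1/4
merge 19/100 + 6/25 → 43/100
merge 1/4 + 8/25 → 57/100
merge 43/100 + 57/100 → 1
L = 11/100 + 19/100 + 1/4 + 43/100 + 57/100 + 1 = 51/20 = 2.55 bits/symbol.

2.55 bits/symbol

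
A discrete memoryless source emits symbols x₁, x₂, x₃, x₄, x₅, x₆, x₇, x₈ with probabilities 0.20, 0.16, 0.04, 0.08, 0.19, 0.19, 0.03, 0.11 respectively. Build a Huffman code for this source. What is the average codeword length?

Repeatedly combine the two least-probable nodes; the expected code length is the sum of the merged weights.
merge 3/100 + 1/25 → 7/100
merge 7/100 + 2/25 → 3/20
merge 11/100 + 3/20 → 13/50
merge 4/25 + 19/100 → 7/20
merge 19/100 + 1/5 → 39/100
merge 13/50 + 7/20 → 61/100
merge 39/100 + 61/100 → 1
L = 7/100 + 3/20 + 13/50 + 7/20 + 39/100 + 61/100 + 1 = 283/100 = 2.83 bits/symbol.

2.83 bits/symbol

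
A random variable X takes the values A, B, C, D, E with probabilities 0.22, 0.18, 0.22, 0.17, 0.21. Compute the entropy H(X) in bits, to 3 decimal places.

2.314 bits

H = −Σ pᵢ log₂ pᵢ.
−0.22·log₂(0.22) = 0.4806
−0.18·log₂(0.18) = 0.4453
−0.22·log₂(0.22) = 0.4806
−0.17·log₂(0.17) = 0.4346
−0.21·log₂(0.21) = 0.4728
Sum ≈ 2.3139 → 2.314 bits.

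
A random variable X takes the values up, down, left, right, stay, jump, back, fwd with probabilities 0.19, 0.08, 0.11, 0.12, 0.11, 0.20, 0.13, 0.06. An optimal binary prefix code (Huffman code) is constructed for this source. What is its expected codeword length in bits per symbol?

Repeatedly combine the two least-probable nodes; the expected code length is the sum of the merged weights.
merge 3/50 + 2/25 → 7/50
merge 11/100 + 11/100 → 11/50
merge 3/25 + 13/100 → 1/4
merge 7/50 + 19/100 → 33/100
merge 1/5 + 11/50 → 21/50
merge 1/4 + 33/100 → 29/50
merge 21/50 + 29/50 → 1
L = 7/50 + 11/50 + 1/4 + 33/100 + 21/50 + 29/50 + 1 = 147/50 = 2.94 bits/symbol.

2.94 bits/symbol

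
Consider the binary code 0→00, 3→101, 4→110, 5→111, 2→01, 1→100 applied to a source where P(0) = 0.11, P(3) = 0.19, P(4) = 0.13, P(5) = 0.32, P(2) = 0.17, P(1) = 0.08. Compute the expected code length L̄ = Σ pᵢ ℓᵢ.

L̄ = Σ pᵢ·ℓᵢ = 0.11·2 + 0.19·3 + 0.13·3 + 0.32·3 + 0.17·2 + 0.08·3 = 2.72 bits/symbol.

2.72 bits/symbol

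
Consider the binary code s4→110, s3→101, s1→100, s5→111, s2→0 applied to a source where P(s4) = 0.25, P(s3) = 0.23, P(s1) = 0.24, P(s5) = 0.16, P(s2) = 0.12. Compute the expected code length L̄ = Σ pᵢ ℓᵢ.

2.76 bits/symbol

L̄ = Σ pᵢ·ℓᵢ = 0.25·3 + 0.23·3 + 0.24·3 + 0.16·3 + 0.12·1 = 2.76 bits/symbol.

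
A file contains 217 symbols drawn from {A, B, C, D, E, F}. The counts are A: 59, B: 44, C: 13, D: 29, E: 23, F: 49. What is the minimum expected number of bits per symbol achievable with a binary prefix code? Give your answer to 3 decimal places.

Probabilities are the counts divided by 217.
Repeatedly combine the two least-probable nodes; the expected code length is the sum of the merged weights.
merge 13/217 + 23/217 → 36/217
merge 29/217 + 36/217 → 65/217
merge 44/217 + 7/31 → 3/7
merge 59/217 + 65/217 → 4/7
merge 3/7 + 4/7 → 1
L = 36/217 + 65/217 + 3/7 + 4/7 + 1 = 535/217 ≈ 2.465 bits/symbol.

2.465 bits/symbol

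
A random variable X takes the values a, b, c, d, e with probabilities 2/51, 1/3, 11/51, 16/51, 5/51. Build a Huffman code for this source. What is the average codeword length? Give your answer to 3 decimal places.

Repeatedly combine the two least-probable nodes; the expected code length is the sum of the merged weights.
merge 2/51 + 5/51 → 7/51
merge 7/51 + 11/51 → 6/17
merge 16/51 + 1/3 → 11/17
merge 6/17 + 11/17 → 1
L = 7/51 + 6/17 + 11/17 + 1 = 109/51 ≈ 2.137 bits/symbol.

2.137 bits/symbol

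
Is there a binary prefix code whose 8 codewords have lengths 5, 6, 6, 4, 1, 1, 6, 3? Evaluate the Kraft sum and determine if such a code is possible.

1.265625; no

With common denominator 2^6 = 64: Σ 2^(−ℓᵢ) = 2/64 + 1/64 + 1/64 + 4/64 + 32/64 + 32/64 + 1/64 + 8/64 = 81/64 = 1.265625.
Kraft's inequality requires Σ ≤ 1; here Σ = 1.265625 > 1, so no such prefix code exists.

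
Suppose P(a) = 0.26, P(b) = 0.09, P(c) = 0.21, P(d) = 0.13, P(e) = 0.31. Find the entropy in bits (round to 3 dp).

H = −Σ pᵢ log₂ pᵢ.
−0.26·log₂(0.26) = 0.5053
−0.09·log₂(0.09) = 0.3127
−0.21·log₂(0.21) = 0.4728
−0.13·log₂(0.13) = 0.3826
−0.31·log₂(0.31) = 0.5238
Sum ≈ 2.1972 → 2.197 bits.

2.197 bits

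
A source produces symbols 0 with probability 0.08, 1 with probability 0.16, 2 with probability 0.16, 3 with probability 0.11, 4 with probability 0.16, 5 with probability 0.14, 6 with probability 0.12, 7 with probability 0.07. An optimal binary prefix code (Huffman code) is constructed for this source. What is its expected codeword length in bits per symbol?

2.99 bits/symbol

Repeatedly combine the two least-probable nodes; the expected code length is the sum of the merged weights.
merge 7/100 + 2/25 → 3/20
merge 11/100 + 3/25 → 23/100
merge 7/50 + 3/20 → 29/100
merge 4/25 + 4/25 → 8/25
merge 4/25 + 23/100 → 39/100
merge 29/100 + 8/25 → 61/100
merge 39/100 + 61/100 → 1
L = 3/20 + 23/100 + 29/100 + 8/25 + 39/100 + 61/100 + 1 = 299/100 = 2.99 bits/symbol.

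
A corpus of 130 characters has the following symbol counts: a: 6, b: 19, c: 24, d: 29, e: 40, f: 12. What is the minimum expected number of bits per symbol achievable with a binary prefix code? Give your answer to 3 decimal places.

Probabilities are the counts divided by 130.
Repeatedly combine the two least-probable nodes; the expected code length is the sum of the merged weights.
merge 3/65 + 6/65 → 9/65
merge 9/65 + 19/130 → 37/130
merge 12/65 + 29/130 → 53/130
merge 37/130 + 4/13 → 77/130
merge 53/130 + 77/130 → 1
L = 9/65 + 37/130 + 53/130 + 77/130 + 1 = 63/26 ≈ 2.423 bits/symbol.

2.423 bits/symbol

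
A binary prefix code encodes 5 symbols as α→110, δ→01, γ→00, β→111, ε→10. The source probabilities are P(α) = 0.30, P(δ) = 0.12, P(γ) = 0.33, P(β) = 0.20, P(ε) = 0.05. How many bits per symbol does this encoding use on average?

2.5 bits/symbol

L̄ = Σ pᵢ·ℓᵢ = 0.30·3 + 0.12·2 + 0.33·2 + 0.20·3 + 0.05·2 = 2.5 bits/symbol.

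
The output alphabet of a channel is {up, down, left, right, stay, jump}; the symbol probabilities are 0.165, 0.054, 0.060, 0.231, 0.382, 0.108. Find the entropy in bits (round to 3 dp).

2.265 bits

H = −Σ pᵢ log₂ pᵢ.
−0.165·log₂(0.165) = 0.4289
−0.054·log₂(0.054) = 0.2274
−0.060·log₂(0.060) = 0.2435
−0.231·log₂(0.231) = 0.4883
−0.382·log₂(0.382) = 0.5304
−0.108·log₂(0.108) = 0.3468
Sum ≈ 2.2653 → 2.265 bits.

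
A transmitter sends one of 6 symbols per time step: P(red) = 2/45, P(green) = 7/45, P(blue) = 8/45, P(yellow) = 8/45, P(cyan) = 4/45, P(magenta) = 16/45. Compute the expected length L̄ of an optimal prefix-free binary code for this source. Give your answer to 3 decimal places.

2.422 bits/symbol

Repeatedly combine the two least-probable nodes; the expected code length is the sum of the merged weights.
merge 2/45 + 4/45 → 2/15
merge 2/15 + 7/45 → 13/45
merge 8/45 + 8/45 → 16/45
merge 13/45 + 16/45 → 29/45
merge 16/45 + 29/45 → 1
L = 2/15 + 13/45 + 16/45 + 29/45 + 1 = 109/45 ≈ 2.422 bits/symbol.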